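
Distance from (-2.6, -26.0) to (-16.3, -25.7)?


dx=-13.7, dy=0.3
d^2 = (-13.7)^2 + 0.3^2 = 187.78
d = sqrt(187.78) = 13.7033

13.7033


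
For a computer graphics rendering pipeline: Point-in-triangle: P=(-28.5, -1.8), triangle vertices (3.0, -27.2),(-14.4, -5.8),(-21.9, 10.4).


Cross products: AB x AP = 232.14, BC x BP = 198.42, CA x CP = -551.94
All same sign? no

No, outside


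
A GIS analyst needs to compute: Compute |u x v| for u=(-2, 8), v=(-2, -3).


|u x v| = |(-2)*(-3) - 8*(-2)|
= |6 - (-16)| = 22

22


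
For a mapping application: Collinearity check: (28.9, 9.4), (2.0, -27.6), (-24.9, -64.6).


Cross product: (2-28.9)*((-64.6)-9.4) - ((-27.6)-9.4)*((-24.9)-28.9)
= 0

Yes, collinear


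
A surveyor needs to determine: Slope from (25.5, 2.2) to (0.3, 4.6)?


slope = (y2-y1)/(x2-x1) = (4.6-2.2)/(0.3-25.5) = 2.4/(-25.2) = -0.0952

-0.0952


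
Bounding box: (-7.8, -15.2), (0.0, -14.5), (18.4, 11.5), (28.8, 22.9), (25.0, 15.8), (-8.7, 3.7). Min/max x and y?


x range: [-8.7, 28.8]
y range: [-15.2, 22.9]
Bounding box: (-8.7,-15.2) to (28.8,22.9)

(-8.7,-15.2) to (28.8,22.9)


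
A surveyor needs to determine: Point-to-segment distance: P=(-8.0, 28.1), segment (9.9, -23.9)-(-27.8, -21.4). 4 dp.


Project P onto AB: t = 0.5638 (clamped to [0,1])
Closest point on segment: (-11.3548, -22.4905)
Distance: 50.7016

50.7016


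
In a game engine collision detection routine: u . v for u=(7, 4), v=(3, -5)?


u . v = u_x*v_x + u_y*v_y = 7*3 + 4*(-5)
= 21 + (-20) = 1

1


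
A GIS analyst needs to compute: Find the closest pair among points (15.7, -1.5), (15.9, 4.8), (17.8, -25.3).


d(P0,P1) = 6.3032, d(P0,P2) = 23.8925, d(P1,P2) = 30.1599
Closest: P0 and P1

Closest pair: (15.7, -1.5) and (15.9, 4.8), distance = 6.3032


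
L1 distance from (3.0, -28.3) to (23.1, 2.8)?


|3-23.1| + |(-28.3)-2.8| = 20.1 + 31.1 = 51.2

51.2


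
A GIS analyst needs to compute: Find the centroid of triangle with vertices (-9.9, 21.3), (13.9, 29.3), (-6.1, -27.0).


Centroid = ((x_A+x_B+x_C)/3, (y_A+y_B+y_C)/3)
= (((-9.9)+13.9+(-6.1))/3, (21.3+29.3+(-27))/3)
= (-0.7, 7.8667)

(-0.7, 7.8667)


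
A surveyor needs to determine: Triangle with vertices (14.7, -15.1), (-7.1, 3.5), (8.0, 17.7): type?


Side lengths squared: AB^2=821.2, BC^2=429.65, CA^2=1120.73
Sorted: [429.65, 821.2, 1120.73]
By sides: Scalene, By angles: Acute

Scalene, Acute


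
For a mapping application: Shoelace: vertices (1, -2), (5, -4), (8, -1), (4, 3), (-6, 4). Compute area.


Shoelace sum: (1*(-4) - 5*(-2)) + (5*(-1) - 8*(-4)) + (8*3 - 4*(-1)) + (4*4 - (-6)*3) + ((-6)*(-2) - 1*4)
= 103
Area = |103|/2 = 51.5

51.5


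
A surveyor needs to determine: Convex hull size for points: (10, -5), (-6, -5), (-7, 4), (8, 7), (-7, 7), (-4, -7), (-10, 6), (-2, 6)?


Convex hull vertices (CCW): (-10, 6), (-6, -5), (-4, -7), (10, -5), (8, 7), (-7, 7)
Count = 6

6


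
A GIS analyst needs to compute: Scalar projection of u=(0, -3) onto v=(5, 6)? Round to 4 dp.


u.v = -18, |v| = sqrt(61) = 7.8102
Scalar projection = u.v / |v| = -18 / sqrt(61) = -2.3047

-2.3047


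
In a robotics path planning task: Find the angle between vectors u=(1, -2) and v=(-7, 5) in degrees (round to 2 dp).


u.v = -17, |u| = sqrt(5) = 2.2361, |v| = sqrt(74) = 8.6023
cos(theta) = u.v/(|u||v|) = -17/sqrt(370) = -0.883788
theta = acos(-0.883788) = 152.1 degrees

152.1 degrees


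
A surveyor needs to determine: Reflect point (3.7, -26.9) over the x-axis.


Reflection over x-axis: (x,y) -> (x,-y)
(3.7, -26.9) -> (3.7, 26.9)

(3.7, 26.9)


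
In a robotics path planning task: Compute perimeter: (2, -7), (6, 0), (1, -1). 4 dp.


Sides: (2, -7)->(6, 0): sqrt(65) = 8.062258, (6, 0)->(1, -1): sqrt(26) = 5.09902, (1, -1)->(2, -7): sqrt(37) = 6.082763
Sum = 19.244041
Perimeter = 19.244

19.244


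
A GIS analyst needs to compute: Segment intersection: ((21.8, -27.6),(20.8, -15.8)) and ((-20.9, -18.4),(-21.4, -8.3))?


Cross products: d1=-426.67, d2=-422.47, d3=494.66, d4=490.46
d1*d2 < 0 and d3*d4 < 0? no

No, they don't intersect


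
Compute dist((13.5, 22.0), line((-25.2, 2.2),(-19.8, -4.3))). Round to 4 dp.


|cross product| = 358.47
|line direction| = sqrt(71.41) = 8.4504
Distance = 358.47/sqrt(71.41) = 42.4203

42.4203


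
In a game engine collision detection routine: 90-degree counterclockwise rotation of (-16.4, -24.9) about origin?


90° CCW: (x,y) -> (-y, x)
(-16.4,-24.9) -> (24.9, -16.4)

(24.9, -16.4)


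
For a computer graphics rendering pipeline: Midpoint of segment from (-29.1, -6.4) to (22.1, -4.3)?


M = (((-29.1)+22.1)/2, ((-6.4)+(-4.3))/2)
= (-3.5, -5.35)

(-3.5, -5.35)


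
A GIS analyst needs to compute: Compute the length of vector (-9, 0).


|u| = sqrt((-9)^2 + 0^2) = sqrt(81) = 9

9


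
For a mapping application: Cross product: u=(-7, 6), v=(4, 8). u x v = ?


u x v = u_x*v_y - u_y*v_x = (-7)*8 - 6*4
= (-56) - 24 = -80

-80


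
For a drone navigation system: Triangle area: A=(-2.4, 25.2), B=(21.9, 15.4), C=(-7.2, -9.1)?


Area = |x_A(y_B-y_C) + x_B(y_C-y_A) + x_C(y_A-y_B)|/2
= |(-58.8) + (-751.17) + (-70.56)|/2
= 880.53/2 = 440.265

440.265


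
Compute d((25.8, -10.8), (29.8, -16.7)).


dx=4, dy=-5.9
d^2 = 4^2 + (-5.9)^2 = 50.81
d = sqrt(50.81) = 7.1281

7.1281


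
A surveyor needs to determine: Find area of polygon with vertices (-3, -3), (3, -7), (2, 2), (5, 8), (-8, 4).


Shoelace sum: ((-3)*(-7) - 3*(-3)) + (3*2 - 2*(-7)) + (2*8 - 5*2) + (5*4 - (-8)*8) + ((-8)*(-3) - (-3)*4)
= 176
Area = |176|/2 = 88

88


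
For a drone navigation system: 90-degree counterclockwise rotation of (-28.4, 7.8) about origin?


90° CCW: (x,y) -> (-y, x)
(-28.4,7.8) -> (-7.8, -28.4)

(-7.8, -28.4)


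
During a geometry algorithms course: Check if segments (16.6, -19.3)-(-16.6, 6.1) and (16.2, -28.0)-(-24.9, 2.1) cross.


Cross products: d1=-369.61, d2=-414.23, d3=299, d4=343.62
d1*d2 < 0 and d3*d4 < 0? no

No, they don't intersect


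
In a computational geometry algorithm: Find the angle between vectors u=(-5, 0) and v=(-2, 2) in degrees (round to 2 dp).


u.v = 10, |u| = sqrt(25) = 5, |v| = sqrt(8) = 2.8284
cos(theta) = u.v/(|u||v|) = 10/sqrt(200) = 0.707107
theta = acos(0.707107) = 45 degrees

45 degrees


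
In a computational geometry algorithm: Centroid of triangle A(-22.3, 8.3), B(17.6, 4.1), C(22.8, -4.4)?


Centroid = ((x_A+x_B+x_C)/3, (y_A+y_B+y_C)/3)
= (((-22.3)+17.6+22.8)/3, (8.3+4.1+(-4.4))/3)
= (6.0333, 2.6667)

(6.0333, 2.6667)


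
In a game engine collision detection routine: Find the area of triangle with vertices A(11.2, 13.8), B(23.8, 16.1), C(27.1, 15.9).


Area = |x_A(y_B-y_C) + x_B(y_C-y_A) + x_C(y_A-y_B)|/2
= |2.24 + 49.98 + (-62.33)|/2
= 10.11/2 = 5.055

5.055


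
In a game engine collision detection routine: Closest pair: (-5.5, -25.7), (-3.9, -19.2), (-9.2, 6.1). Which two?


d(P0,P1) = 6.694, d(P0,P2) = 32.0145, d(P1,P2) = 25.8492
Closest: P0 and P1

Closest pair: (-5.5, -25.7) and (-3.9, -19.2), distance = 6.694


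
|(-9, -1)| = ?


|u| = sqrt((-9)^2 + (-1)^2) = sqrt(82) = 9.0554

9.0554


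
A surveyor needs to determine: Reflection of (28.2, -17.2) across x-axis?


Reflection over x-axis: (x,y) -> (x,-y)
(28.2, -17.2) -> (28.2, 17.2)

(28.2, 17.2)


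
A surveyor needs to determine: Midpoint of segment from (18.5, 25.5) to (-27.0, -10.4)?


M = ((18.5+(-27))/2, (25.5+(-10.4))/2)
= (-4.25, 7.55)

(-4.25, 7.55)


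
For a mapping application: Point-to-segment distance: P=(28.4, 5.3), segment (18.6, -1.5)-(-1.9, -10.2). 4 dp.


Project P onto AB: t = 0 (clamped to [0,1])
Closest point on segment: (18.6, -1.5)
Distance: 11.9281

11.9281


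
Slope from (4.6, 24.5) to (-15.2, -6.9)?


slope = (y2-y1)/(x2-x1) = ((-6.9)-24.5)/((-15.2)-4.6) = (-31.4)/(-19.8) = 1.5859

1.5859


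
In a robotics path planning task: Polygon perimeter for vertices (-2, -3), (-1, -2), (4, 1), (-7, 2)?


Sides: (-2, -3)->(-1, -2): sqrt(2) = 1.414214, (-1, -2)->(4, 1): sqrt(34) = 5.830952, (4, 1)->(-7, 2): sqrt(122) = 11.045361, (-7, 2)->(-2, -3): sqrt(50) = 7.071068
Sum = 25.361595
Perimeter = 25.3616

25.3616


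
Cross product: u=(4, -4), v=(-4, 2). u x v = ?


u x v = u_x*v_y - u_y*v_x = 4*2 - (-4)*(-4)
= 8 - 16 = -8

-8


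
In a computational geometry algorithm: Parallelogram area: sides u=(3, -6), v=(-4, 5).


|u x v| = |3*5 - (-6)*(-4)|
= |15 - 24| = 9

9


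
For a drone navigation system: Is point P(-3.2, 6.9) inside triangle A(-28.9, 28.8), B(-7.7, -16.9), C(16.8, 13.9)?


Cross products: AB x AP = 710.21, BC x BP = 444.5, CA x CP = 617.9
All same sign? yes

Yes, inside


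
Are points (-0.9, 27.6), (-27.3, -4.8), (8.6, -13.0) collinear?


Cross product: ((-27.3)-(-0.9))*((-13)-27.6) - ((-4.8)-27.6)*(8.6-(-0.9))
= 1379.64

No, not collinear


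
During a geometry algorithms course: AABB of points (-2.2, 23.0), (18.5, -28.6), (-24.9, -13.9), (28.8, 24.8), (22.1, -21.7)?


x range: [-24.9, 28.8]
y range: [-28.6, 24.8]
Bounding box: (-24.9,-28.6) to (28.8,24.8)

(-24.9,-28.6) to (28.8,24.8)


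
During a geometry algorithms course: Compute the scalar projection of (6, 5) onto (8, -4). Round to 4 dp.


u.v = 28, |v| = sqrt(80) = 8.9443
Scalar projection = u.v / |v| = 28 / sqrt(80) = 3.1305

3.1305


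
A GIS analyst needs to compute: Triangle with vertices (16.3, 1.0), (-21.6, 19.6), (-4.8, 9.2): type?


Side lengths squared: AB^2=1782.37, BC^2=390.4, CA^2=512.45
Sorted: [390.4, 512.45, 1782.37]
By sides: Scalene, By angles: Obtuse

Scalene, Obtuse


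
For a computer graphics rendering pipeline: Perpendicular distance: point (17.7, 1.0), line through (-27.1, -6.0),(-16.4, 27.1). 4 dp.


|cross product| = 1407.98
|line direction| = sqrt(1210.1) = 34.7865
Distance = 1407.98/sqrt(1210.1) = 40.4749

40.4749


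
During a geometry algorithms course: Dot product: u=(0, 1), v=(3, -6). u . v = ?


u . v = u_x*v_x + u_y*v_y = 0*3 + 1*(-6)
= 0 + (-6) = -6

-6


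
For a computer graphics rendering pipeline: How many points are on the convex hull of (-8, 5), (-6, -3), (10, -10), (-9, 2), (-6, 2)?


Convex hull vertices (CCW): (-9, 2), (-6, -3), (10, -10), (-8, 5)
Count = 4

4


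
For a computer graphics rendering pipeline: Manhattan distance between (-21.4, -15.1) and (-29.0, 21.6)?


|(-21.4)-(-29)| + |(-15.1)-21.6| = 7.6 + 36.7 = 44.3

44.3


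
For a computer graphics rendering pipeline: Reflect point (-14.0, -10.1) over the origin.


Reflection over origin: (x,y) -> (-x,-y)
(-14, -10.1) -> (14, 10.1)

(14, 10.1)


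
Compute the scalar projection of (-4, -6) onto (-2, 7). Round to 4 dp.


u.v = -34, |v| = sqrt(53) = 7.2801
Scalar projection = u.v / |v| = -34 / sqrt(53) = -4.6703

-4.6703


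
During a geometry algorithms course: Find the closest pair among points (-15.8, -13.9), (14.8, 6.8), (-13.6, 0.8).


d(P0,P1) = 36.9439, d(P0,P2) = 14.8637, d(P1,P2) = 29.0269
Closest: P0 and P2

Closest pair: (-15.8, -13.9) and (-13.6, 0.8), distance = 14.8637


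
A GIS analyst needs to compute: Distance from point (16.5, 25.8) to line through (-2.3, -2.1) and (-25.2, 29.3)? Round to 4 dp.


|cross product| = 1229.23
|line direction| = sqrt(1510.37) = 38.8635
Distance = 1229.23/sqrt(1510.37) = 31.6294

31.6294


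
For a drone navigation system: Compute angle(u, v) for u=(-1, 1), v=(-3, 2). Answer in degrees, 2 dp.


u.v = 5, |u| = sqrt(2) = 1.4142, |v| = sqrt(13) = 3.6056
cos(theta) = u.v/(|u||v|) = 5/sqrt(26) = 0.980581
theta = acos(0.980581) = 11.31 degrees

11.31 degrees


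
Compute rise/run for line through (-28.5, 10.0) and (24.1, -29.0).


slope = (y2-y1)/(x2-x1) = ((-29)-10)/(24.1-(-28.5)) = (-39)/52.6 = -0.7414

-0.7414


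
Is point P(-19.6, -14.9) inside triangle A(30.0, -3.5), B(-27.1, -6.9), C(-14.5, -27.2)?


Cross products: AB x AP = 482.3, BC x BP = 51.45, CA x CP = 668.22
All same sign? yes

Yes, inside


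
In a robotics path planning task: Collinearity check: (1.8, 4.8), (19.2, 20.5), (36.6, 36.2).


Cross product: (19.2-1.8)*(36.2-4.8) - (20.5-4.8)*(36.6-1.8)
= 0

Yes, collinear


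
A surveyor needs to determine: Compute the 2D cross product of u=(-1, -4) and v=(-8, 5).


u x v = u_x*v_y - u_y*v_x = (-1)*5 - (-4)*(-8)
= (-5) - 32 = -37

-37


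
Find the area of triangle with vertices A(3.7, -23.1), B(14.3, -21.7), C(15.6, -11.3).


Area = |x_A(y_B-y_C) + x_B(y_C-y_A) + x_C(y_A-y_B)|/2
= |(-38.48) + 168.74 + (-21.84)|/2
= 108.42/2 = 54.21

54.21


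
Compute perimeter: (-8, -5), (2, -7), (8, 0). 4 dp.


Sides: (-8, -5)->(2, -7): sqrt(104) = 10.198039, (2, -7)->(8, 0): sqrt(85) = 9.219544, (8, 0)->(-8, -5): sqrt(281) = 16.763055
Sum = 36.180638
Perimeter = 36.1806

36.1806


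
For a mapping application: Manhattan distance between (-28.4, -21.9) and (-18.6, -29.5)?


|(-28.4)-(-18.6)| + |(-21.9)-(-29.5)| = 9.8 + 7.6 = 17.4

17.4


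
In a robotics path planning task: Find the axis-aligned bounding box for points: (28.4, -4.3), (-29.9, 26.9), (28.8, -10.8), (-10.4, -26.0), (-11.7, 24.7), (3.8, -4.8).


x range: [-29.9, 28.8]
y range: [-26, 26.9]
Bounding box: (-29.9,-26) to (28.8,26.9)

(-29.9,-26) to (28.8,26.9)


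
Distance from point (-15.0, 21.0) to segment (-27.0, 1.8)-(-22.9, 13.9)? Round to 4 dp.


Project P onto AB: t = 1 (clamped to [0,1])
Closest point on segment: (-22.9, 13.9)
Distance: 10.6217

10.6217


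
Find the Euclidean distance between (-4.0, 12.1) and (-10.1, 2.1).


dx=-6.1, dy=-10
d^2 = (-6.1)^2 + (-10)^2 = 137.21
d = sqrt(137.21) = 11.7137

11.7137


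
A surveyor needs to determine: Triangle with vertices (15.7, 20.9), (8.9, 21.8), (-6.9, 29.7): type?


Side lengths squared: AB^2=47.05, BC^2=312.05, CA^2=588.2
Sorted: [47.05, 312.05, 588.2]
By sides: Scalene, By angles: Obtuse

Scalene, Obtuse


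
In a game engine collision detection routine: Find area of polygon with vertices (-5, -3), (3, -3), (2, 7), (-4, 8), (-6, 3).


Shoelace sum: ((-5)*(-3) - 3*(-3)) + (3*7 - 2*(-3)) + (2*8 - (-4)*7) + ((-4)*3 - (-6)*8) + ((-6)*(-3) - (-5)*3)
= 164
Area = |164|/2 = 82

82


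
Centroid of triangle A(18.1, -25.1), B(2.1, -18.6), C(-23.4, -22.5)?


Centroid = ((x_A+x_B+x_C)/3, (y_A+y_B+y_C)/3)
= ((18.1+2.1+(-23.4))/3, ((-25.1)+(-18.6)+(-22.5))/3)
= (-1.0667, -22.0667)

(-1.0667, -22.0667)


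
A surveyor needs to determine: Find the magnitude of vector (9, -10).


|u| = sqrt(9^2 + (-10)^2) = sqrt(181) = 13.4536

13.4536


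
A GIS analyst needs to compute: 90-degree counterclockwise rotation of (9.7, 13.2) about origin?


90° CCW: (x,y) -> (-y, x)
(9.7,13.2) -> (-13.2, 9.7)

(-13.2, 9.7)


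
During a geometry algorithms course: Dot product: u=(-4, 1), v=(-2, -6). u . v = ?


u . v = u_x*v_x + u_y*v_y = (-4)*(-2) + 1*(-6)
= 8 + (-6) = 2

2


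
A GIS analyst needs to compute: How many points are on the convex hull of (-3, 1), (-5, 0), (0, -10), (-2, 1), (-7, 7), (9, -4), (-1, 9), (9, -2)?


Convex hull vertices (CCW): (-7, 7), (-5, 0), (0, -10), (9, -4), (9, -2), (-1, 9)
Count = 6

6


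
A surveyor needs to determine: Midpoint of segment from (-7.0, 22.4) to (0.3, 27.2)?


M = (((-7)+0.3)/2, (22.4+27.2)/2)
= (-3.35, 24.8)

(-3.35, 24.8)


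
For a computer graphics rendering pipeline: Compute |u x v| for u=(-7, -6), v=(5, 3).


|u x v| = |(-7)*3 - (-6)*5|
= |(-21) - (-30)| = 9

9


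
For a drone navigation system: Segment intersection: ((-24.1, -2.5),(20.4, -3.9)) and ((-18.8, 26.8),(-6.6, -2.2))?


Cross products: d1=-511.16, d2=762.26, d3=1311.27, d4=37.85
d1*d2 < 0 and d3*d4 < 0? no

No, they don't intersect


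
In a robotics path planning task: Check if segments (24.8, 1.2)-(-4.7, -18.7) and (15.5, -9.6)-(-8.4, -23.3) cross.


Cross products: d1=-130.71, d2=-59.25, d3=133.53, d4=62.07
d1*d2 < 0 and d3*d4 < 0? no

No, they don't intersect


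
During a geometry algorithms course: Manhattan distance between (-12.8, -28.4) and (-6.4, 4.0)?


|(-12.8)-(-6.4)| + |(-28.4)-4| = 6.4 + 32.4 = 38.8

38.8


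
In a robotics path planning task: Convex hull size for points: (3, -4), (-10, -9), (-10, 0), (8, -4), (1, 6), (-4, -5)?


Convex hull vertices (CCW): (-10, -9), (8, -4), (1, 6), (-10, 0)
Count = 4

4


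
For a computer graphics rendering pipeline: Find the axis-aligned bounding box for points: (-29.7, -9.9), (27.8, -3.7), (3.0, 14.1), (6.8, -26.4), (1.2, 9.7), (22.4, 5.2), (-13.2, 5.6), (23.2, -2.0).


x range: [-29.7, 27.8]
y range: [-26.4, 14.1]
Bounding box: (-29.7,-26.4) to (27.8,14.1)

(-29.7,-26.4) to (27.8,14.1)


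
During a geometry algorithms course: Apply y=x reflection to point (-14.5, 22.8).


Reflection over y=x: (x,y) -> (y,x)
(-14.5, 22.8) -> (22.8, -14.5)

(22.8, -14.5)


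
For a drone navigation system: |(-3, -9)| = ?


|u| = sqrt((-3)^2 + (-9)^2) = sqrt(90) = 9.4868

9.4868


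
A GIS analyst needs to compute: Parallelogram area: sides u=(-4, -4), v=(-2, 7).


|u x v| = |(-4)*7 - (-4)*(-2)|
= |(-28) - 8| = 36

36


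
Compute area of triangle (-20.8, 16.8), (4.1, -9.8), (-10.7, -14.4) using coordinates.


Area = |x_A(y_B-y_C) + x_B(y_C-y_A) + x_C(y_A-y_B)|/2
= |(-95.68) + (-127.92) + (-284.62)|/2
= 508.22/2 = 254.11

254.11


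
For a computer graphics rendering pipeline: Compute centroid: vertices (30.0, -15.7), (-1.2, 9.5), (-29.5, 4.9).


Centroid = ((x_A+x_B+x_C)/3, (y_A+y_B+y_C)/3)
= ((30+(-1.2)+(-29.5))/3, ((-15.7)+9.5+4.9)/3)
= (-0.2333, -0.4333)

(-0.2333, -0.4333)


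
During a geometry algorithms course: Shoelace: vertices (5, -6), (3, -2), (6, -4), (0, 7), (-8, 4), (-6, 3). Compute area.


Shoelace sum: (5*(-2) - 3*(-6)) + (3*(-4) - 6*(-2)) + (6*7 - 0*(-4)) + (0*4 - (-8)*7) + ((-8)*3 - (-6)*4) + ((-6)*(-6) - 5*3)
= 127
Area = |127|/2 = 63.5

63.5


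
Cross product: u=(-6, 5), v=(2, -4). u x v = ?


u x v = u_x*v_y - u_y*v_x = (-6)*(-4) - 5*2
= 24 - 10 = 14

14


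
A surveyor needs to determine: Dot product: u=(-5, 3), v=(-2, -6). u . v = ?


u . v = u_x*v_x + u_y*v_y = (-5)*(-2) + 3*(-6)
= 10 + (-18) = -8

-8


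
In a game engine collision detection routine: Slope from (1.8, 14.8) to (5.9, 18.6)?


slope = (y2-y1)/(x2-x1) = (18.6-14.8)/(5.9-1.8) = 3.8/4.1 = 0.9268

0.9268


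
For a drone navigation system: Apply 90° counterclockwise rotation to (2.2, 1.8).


90° CCW: (x,y) -> (-y, x)
(2.2,1.8) -> (-1.8, 2.2)

(-1.8, 2.2)


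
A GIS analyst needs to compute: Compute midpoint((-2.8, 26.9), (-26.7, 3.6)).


M = (((-2.8)+(-26.7))/2, (26.9+3.6)/2)
= (-14.75, 15.25)

(-14.75, 15.25)


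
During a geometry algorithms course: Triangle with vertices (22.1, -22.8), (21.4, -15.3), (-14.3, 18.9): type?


Side lengths squared: AB^2=56.74, BC^2=2444.13, CA^2=3063.85
Sorted: [56.74, 2444.13, 3063.85]
By sides: Scalene, By angles: Obtuse

Scalene, Obtuse


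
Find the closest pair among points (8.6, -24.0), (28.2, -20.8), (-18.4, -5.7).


d(P0,P1) = 19.8595, d(P0,P2) = 32.6173, d(P1,P2) = 48.9854
Closest: P0 and P1

Closest pair: (8.6, -24.0) and (28.2, -20.8), distance = 19.8595


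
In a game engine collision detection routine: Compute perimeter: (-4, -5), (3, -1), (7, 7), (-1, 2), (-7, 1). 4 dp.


Sides: (-4, -5)->(3, -1): sqrt(65) = 8.062258, (3, -1)->(7, 7): sqrt(80) = 8.944272, (7, 7)->(-1, 2): sqrt(89) = 9.433981, (-1, 2)->(-7, 1): sqrt(37) = 6.082763, (-7, 1)->(-4, -5): sqrt(45) = 6.708204
Sum = 39.231478
Perimeter = 39.2315

39.2315


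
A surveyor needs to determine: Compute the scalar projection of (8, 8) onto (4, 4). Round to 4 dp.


u.v = 64, |v| = sqrt(32) = 5.6569
Scalar projection = u.v / |v| = 64 / sqrt(32) = 11.3137

11.3137


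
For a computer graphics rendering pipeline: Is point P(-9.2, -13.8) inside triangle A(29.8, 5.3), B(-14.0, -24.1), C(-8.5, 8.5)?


Cross products: AB x AP = -310.02, BC x BP = -99.83, CA x CP = -856.33
All same sign? yes

Yes, inside


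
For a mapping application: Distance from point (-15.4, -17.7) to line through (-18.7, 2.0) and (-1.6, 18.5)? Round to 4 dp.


|cross product| = 391.32
|line direction| = sqrt(564.66) = 23.7626
Distance = 391.32/sqrt(564.66) = 16.4679

16.4679


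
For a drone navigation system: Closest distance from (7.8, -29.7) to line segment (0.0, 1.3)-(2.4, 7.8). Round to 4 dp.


Project P onto AB: t = 0 (clamped to [0,1])
Closest point on segment: (0, 1.3)
Distance: 31.9662

31.9662


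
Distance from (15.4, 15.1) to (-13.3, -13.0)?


dx=-28.7, dy=-28.1
d^2 = (-28.7)^2 + (-28.1)^2 = 1613.3
d = sqrt(1613.3) = 40.1659

40.1659


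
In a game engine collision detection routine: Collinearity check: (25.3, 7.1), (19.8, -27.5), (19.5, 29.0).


Cross product: (19.8-25.3)*(29-7.1) - ((-27.5)-7.1)*(19.5-25.3)
= -321.13

No, not collinear


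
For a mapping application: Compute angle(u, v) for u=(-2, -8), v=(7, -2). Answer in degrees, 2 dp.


u.v = 2, |u| = sqrt(68) = 8.2462, |v| = sqrt(53) = 7.2801
cos(theta) = u.v/(|u||v|) = 2/sqrt(3604) = 0.033315
theta = acos(0.033315) = 88.09 degrees

88.09 degrees


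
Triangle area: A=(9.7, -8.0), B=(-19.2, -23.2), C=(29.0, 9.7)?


Area = |x_A(y_B-y_C) + x_B(y_C-y_A) + x_C(y_A-y_B)|/2
= |(-319.13) + (-339.84) + 440.8|/2
= 218.17/2 = 109.085

109.085


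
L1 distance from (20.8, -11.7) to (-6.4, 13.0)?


|20.8-(-6.4)| + |(-11.7)-13| = 27.2 + 24.7 = 51.9

51.9


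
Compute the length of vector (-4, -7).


|u| = sqrt((-4)^2 + (-7)^2) = sqrt(65) = 8.0623

8.0623


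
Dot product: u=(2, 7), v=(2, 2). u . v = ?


u . v = u_x*v_x + u_y*v_y = 2*2 + 7*2
= 4 + 14 = 18

18


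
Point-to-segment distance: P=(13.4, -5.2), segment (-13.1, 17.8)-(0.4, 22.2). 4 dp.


Project P onto AB: t = 1 (clamped to [0,1])
Closest point on segment: (0.4, 22.2)
Distance: 30.3275

30.3275


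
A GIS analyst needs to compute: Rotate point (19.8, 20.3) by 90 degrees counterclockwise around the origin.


90° CCW: (x,y) -> (-y, x)
(19.8,20.3) -> (-20.3, 19.8)

(-20.3, 19.8)


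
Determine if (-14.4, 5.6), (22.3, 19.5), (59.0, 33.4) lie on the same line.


Cross product: (22.3-(-14.4))*(33.4-5.6) - (19.5-5.6)*(59-(-14.4))
= 0

Yes, collinear


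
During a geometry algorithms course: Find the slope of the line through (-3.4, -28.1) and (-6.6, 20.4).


slope = (y2-y1)/(x2-x1) = (20.4-(-28.1))/((-6.6)-(-3.4)) = 48.5/(-3.2) = -15.1562

-15.1562


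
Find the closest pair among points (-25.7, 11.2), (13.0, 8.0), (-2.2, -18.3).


d(P0,P1) = 38.8321, d(P0,P2) = 37.716, d(P1,P2) = 30.3765
Closest: P1 and P2

Closest pair: (13.0, 8.0) and (-2.2, -18.3), distance = 30.3765


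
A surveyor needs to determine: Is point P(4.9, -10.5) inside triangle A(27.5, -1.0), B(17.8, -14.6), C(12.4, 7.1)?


Cross products: AB x AP = -215.21, BC x BP = 257.79, CA x CP = -326.51
All same sign? no

No, outside


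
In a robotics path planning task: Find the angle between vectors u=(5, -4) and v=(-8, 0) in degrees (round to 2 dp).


u.v = -40, |u| = sqrt(41) = 6.4031, |v| = sqrt(64) = 8
cos(theta) = u.v/(|u||v|) = -40/sqrt(2624) = -0.780869
theta = acos(-0.780869) = 141.34 degrees

141.34 degrees


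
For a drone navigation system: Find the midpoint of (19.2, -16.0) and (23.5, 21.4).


M = ((19.2+23.5)/2, ((-16)+21.4)/2)
= (21.35, 2.7)

(21.35, 2.7)


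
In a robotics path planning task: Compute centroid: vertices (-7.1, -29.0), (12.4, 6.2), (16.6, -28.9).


Centroid = ((x_A+x_B+x_C)/3, (y_A+y_B+y_C)/3)
= (((-7.1)+12.4+16.6)/3, ((-29)+6.2+(-28.9))/3)
= (7.3, -17.2333)

(7.3, -17.2333)


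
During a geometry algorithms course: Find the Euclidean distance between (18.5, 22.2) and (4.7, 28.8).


dx=-13.8, dy=6.6
d^2 = (-13.8)^2 + 6.6^2 = 234
d = sqrt(234) = 15.2971

15.2971


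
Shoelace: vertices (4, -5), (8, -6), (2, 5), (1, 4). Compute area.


Shoelace sum: (4*(-6) - 8*(-5)) + (8*5 - 2*(-6)) + (2*4 - 1*5) + (1*(-5) - 4*4)
= 50
Area = |50|/2 = 25

25


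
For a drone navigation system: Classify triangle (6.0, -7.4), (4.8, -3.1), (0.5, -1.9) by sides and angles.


Side lengths squared: AB^2=19.93, BC^2=19.93, CA^2=60.5
Sorted: [19.93, 19.93, 60.5]
By sides: Isosceles, By angles: Obtuse

Isosceles, Obtuse


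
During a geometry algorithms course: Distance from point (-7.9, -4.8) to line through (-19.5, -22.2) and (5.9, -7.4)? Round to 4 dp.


|cross product| = 270.28
|line direction| = sqrt(864.2) = 29.3973
Distance = 270.28/sqrt(864.2) = 9.194

9.194


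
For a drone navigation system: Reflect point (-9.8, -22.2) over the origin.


Reflection over origin: (x,y) -> (-x,-y)
(-9.8, -22.2) -> (9.8, 22.2)

(9.8, 22.2)


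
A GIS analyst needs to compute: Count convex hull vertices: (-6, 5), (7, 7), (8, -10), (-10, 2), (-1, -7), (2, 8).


Convex hull vertices (CCW): (-10, 2), (-1, -7), (8, -10), (7, 7), (2, 8), (-6, 5)
Count = 6

6


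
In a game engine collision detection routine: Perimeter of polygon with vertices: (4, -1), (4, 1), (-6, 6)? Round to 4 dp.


Sides: (4, -1)->(4, 1): sqrt(4) = 2, (4, 1)->(-6, 6): sqrt(125) = 11.18034, (-6, 6)->(4, -1): sqrt(149) = 12.206556
Sum = 25.386896
Perimeter = 25.3869

25.3869


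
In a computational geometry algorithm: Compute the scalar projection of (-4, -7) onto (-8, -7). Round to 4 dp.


u.v = 81, |v| = sqrt(113) = 10.6301
Scalar projection = u.v / |v| = 81 / sqrt(113) = 7.6198

7.6198


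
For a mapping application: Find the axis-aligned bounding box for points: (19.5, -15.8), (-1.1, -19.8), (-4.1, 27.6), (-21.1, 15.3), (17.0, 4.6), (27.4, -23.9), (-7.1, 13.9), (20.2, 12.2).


x range: [-21.1, 27.4]
y range: [-23.9, 27.6]
Bounding box: (-21.1,-23.9) to (27.4,27.6)

(-21.1,-23.9) to (27.4,27.6)


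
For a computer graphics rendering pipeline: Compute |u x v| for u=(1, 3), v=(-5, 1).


|u x v| = |1*1 - 3*(-5)|
= |1 - (-15)| = 16

16


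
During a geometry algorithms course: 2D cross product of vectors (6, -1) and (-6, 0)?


u x v = u_x*v_y - u_y*v_x = 6*0 - (-1)*(-6)
= 0 - 6 = -6

-6


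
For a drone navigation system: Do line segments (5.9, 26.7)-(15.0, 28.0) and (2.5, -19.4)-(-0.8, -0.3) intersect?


Cross products: d1=-217.07, d2=-395.17, d3=-415.09, d4=-236.99
d1*d2 < 0 and d3*d4 < 0? no

No, they don't intersect


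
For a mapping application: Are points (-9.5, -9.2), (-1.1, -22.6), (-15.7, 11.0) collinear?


Cross product: ((-1.1)-(-9.5))*(11-(-9.2)) - ((-22.6)-(-9.2))*((-15.7)-(-9.5))
= 86.6

No, not collinear


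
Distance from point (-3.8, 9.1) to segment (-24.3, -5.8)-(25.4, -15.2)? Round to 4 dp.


Project P onto AB: t = 0.3435 (clamped to [0,1])
Closest point on segment: (-7.2288, -9.0288)
Distance: 18.4502

18.4502


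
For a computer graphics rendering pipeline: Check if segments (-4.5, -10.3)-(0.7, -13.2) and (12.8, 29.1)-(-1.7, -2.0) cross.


Cross products: d1=33.27, d2=237.04, d3=255.05, d4=51.28
d1*d2 < 0 and d3*d4 < 0? no

No, they don't intersect


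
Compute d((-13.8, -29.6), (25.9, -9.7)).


dx=39.7, dy=19.9
d^2 = 39.7^2 + 19.9^2 = 1972.1
d = sqrt(1972.1) = 44.4083

44.4083


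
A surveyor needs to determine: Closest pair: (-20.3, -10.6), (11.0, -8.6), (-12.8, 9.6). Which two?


d(P0,P1) = 31.3638, d(P0,P2) = 21.5474, d(P1,P2) = 29.9613
Closest: P0 and P2

Closest pair: (-20.3, -10.6) and (-12.8, 9.6), distance = 21.5474


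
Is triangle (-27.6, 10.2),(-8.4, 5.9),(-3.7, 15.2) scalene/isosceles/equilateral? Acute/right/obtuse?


Side lengths squared: AB^2=387.13, BC^2=108.58, CA^2=596.21
Sorted: [108.58, 387.13, 596.21]
By sides: Scalene, By angles: Obtuse

Scalene, Obtuse


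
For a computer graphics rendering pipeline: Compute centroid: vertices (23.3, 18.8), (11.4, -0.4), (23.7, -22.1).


Centroid = ((x_A+x_B+x_C)/3, (y_A+y_B+y_C)/3)
= ((23.3+11.4+23.7)/3, (18.8+(-0.4)+(-22.1))/3)
= (19.4667, -1.2333)

(19.4667, -1.2333)


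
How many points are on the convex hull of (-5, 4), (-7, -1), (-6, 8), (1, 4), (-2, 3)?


Convex hull vertices (CCW): (-7, -1), (1, 4), (-6, 8)
Count = 3

3


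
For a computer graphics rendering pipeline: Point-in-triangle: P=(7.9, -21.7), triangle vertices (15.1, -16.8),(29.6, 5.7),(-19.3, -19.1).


Cross products: AB x AP = 90.95, BC x BP = 801.7, CA x CP = -152
All same sign? no

No, outside


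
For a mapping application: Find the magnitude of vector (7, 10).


|u| = sqrt(7^2 + 10^2) = sqrt(149) = 12.2066

12.2066


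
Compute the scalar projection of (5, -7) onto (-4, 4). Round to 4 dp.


u.v = -48, |v| = sqrt(32) = 5.6569
Scalar projection = u.v / |v| = -48 / sqrt(32) = -8.4853

-8.4853


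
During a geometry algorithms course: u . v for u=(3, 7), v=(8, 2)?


u . v = u_x*v_x + u_y*v_y = 3*8 + 7*2
= 24 + 14 = 38

38


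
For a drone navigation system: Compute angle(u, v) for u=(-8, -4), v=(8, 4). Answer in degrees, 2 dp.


u.v = -80, |u| = sqrt(80) = 8.9443, |v| = sqrt(80) = 8.9443
cos(theta) = u.v/(|u||v|) = -80/sqrt(6400) = -1
theta = acos(-1) = 180 degrees

180 degrees


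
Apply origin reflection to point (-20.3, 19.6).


Reflection over origin: (x,y) -> (-x,-y)
(-20.3, 19.6) -> (20.3, -19.6)

(20.3, -19.6)


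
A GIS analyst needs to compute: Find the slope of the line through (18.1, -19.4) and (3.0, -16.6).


slope = (y2-y1)/(x2-x1) = ((-16.6)-(-19.4))/(3-18.1) = 2.8/(-15.1) = -0.1854

-0.1854


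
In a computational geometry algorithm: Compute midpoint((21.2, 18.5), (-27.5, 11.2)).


M = ((21.2+(-27.5))/2, (18.5+11.2)/2)
= (-3.15, 14.85)

(-3.15, 14.85)


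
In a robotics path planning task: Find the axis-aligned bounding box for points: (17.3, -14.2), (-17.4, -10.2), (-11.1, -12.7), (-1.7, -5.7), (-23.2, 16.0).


x range: [-23.2, 17.3]
y range: [-14.2, 16]
Bounding box: (-23.2,-14.2) to (17.3,16)

(-23.2,-14.2) to (17.3,16)


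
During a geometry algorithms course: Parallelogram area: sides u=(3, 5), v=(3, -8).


|u x v| = |3*(-8) - 5*3|
= |(-24) - 15| = 39

39


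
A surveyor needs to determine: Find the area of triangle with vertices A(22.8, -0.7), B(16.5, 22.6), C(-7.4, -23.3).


Area = |x_A(y_B-y_C) + x_B(y_C-y_A) + x_C(y_A-y_B)|/2
= |1046.52 + (-372.9) + 172.42|/2
= 846.04/2 = 423.02

423.02


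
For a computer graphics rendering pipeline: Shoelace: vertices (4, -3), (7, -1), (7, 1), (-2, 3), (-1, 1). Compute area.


Shoelace sum: (4*(-1) - 7*(-3)) + (7*1 - 7*(-1)) + (7*3 - (-2)*1) + ((-2)*1 - (-1)*3) + ((-1)*(-3) - 4*1)
= 54
Area = |54|/2 = 27

27


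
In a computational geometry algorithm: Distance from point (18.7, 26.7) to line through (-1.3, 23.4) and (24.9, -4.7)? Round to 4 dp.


|cross product| = 648.46
|line direction| = sqrt(1476.05) = 38.4194
Distance = 648.46/sqrt(1476.05) = 16.8785

16.8785


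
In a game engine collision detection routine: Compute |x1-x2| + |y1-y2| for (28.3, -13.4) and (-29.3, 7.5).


|28.3-(-29.3)| + |(-13.4)-7.5| = 57.6 + 20.9 = 78.5

78.5


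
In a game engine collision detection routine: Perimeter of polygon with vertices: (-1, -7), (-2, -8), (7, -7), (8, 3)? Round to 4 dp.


Sides: (-1, -7)->(-2, -8): sqrt(2) = 1.414214, (-2, -8)->(7, -7): sqrt(82) = 9.055385, (7, -7)->(8, 3): sqrt(101) = 10.049876, (8, 3)->(-1, -7): sqrt(181) = 13.453624
Sum = 33.973099
Perimeter = 33.9731

33.9731


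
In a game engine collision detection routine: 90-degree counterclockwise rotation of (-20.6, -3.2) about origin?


90° CCW: (x,y) -> (-y, x)
(-20.6,-3.2) -> (3.2, -20.6)

(3.2, -20.6)


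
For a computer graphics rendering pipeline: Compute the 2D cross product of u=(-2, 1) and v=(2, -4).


u x v = u_x*v_y - u_y*v_x = (-2)*(-4) - 1*2
= 8 - 2 = 6

6


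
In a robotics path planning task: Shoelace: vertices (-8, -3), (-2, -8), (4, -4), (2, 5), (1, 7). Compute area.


Shoelace sum: ((-8)*(-8) - (-2)*(-3)) + ((-2)*(-4) - 4*(-8)) + (4*5 - 2*(-4)) + (2*7 - 1*5) + (1*(-3) - (-8)*7)
= 188
Area = |188|/2 = 94

94


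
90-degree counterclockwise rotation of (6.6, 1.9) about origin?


90° CCW: (x,y) -> (-y, x)
(6.6,1.9) -> (-1.9, 6.6)

(-1.9, 6.6)


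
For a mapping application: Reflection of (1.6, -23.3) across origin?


Reflection over origin: (x,y) -> (-x,-y)
(1.6, -23.3) -> (-1.6, 23.3)

(-1.6, 23.3)


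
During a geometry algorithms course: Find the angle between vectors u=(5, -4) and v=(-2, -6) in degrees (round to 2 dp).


u.v = 14, |u| = sqrt(41) = 6.4031, |v| = sqrt(40) = 6.3246
cos(theta) = u.v/(|u||v|) = 14/sqrt(1640) = 0.345705
theta = acos(0.345705) = 69.78 degrees

69.78 degrees


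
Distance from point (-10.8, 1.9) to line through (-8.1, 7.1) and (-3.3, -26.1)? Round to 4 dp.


|cross product| = 114.6
|line direction| = sqrt(1125.28) = 33.5452
Distance = 114.6/sqrt(1125.28) = 3.4163

3.4163


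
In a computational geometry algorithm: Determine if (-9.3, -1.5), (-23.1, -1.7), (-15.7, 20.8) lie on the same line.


Cross product: ((-23.1)-(-9.3))*(20.8-(-1.5)) - ((-1.7)-(-1.5))*((-15.7)-(-9.3))
= -309.02

No, not collinear


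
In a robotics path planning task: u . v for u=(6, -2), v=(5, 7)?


u . v = u_x*v_x + u_y*v_y = 6*5 + (-2)*7
= 30 + (-14) = 16

16


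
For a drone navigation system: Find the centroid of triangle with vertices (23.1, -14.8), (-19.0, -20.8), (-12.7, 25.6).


Centroid = ((x_A+x_B+x_C)/3, (y_A+y_B+y_C)/3)
= ((23.1+(-19)+(-12.7))/3, ((-14.8)+(-20.8)+25.6)/3)
= (-2.8667, -3.3333)

(-2.8667, -3.3333)


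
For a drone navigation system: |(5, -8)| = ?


|u| = sqrt(5^2 + (-8)^2) = sqrt(89) = 9.434

9.434


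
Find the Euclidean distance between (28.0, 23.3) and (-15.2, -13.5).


dx=-43.2, dy=-36.8
d^2 = (-43.2)^2 + (-36.8)^2 = 3220.48
d = sqrt(3220.48) = 56.7493

56.7493


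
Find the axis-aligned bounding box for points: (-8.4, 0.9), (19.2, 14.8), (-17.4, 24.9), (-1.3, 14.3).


x range: [-17.4, 19.2]
y range: [0.9, 24.9]
Bounding box: (-17.4,0.9) to (19.2,24.9)

(-17.4,0.9) to (19.2,24.9)


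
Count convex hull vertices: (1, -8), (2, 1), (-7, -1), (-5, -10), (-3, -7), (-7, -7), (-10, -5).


Convex hull vertices (CCW): (-10, -5), (-5, -10), (1, -8), (2, 1), (-7, -1)
Count = 5

5


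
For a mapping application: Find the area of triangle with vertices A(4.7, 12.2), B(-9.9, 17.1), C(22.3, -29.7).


Area = |x_A(y_B-y_C) + x_B(y_C-y_A) + x_C(y_A-y_B)|/2
= |219.96 + 414.81 + (-109.27)|/2
= 525.5/2 = 262.75

262.75


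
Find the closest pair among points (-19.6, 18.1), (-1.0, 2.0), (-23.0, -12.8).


d(P0,P1) = 24.6002, d(P0,P2) = 31.0865, d(P1,P2) = 26.5149
Closest: P0 and P1

Closest pair: (-19.6, 18.1) and (-1.0, 2.0), distance = 24.6002


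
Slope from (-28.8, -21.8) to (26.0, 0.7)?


slope = (y2-y1)/(x2-x1) = (0.7-(-21.8))/(26-(-28.8)) = 22.5/54.8 = 0.4106

0.4106


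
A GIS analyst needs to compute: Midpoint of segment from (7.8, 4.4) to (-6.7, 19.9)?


M = ((7.8+(-6.7))/2, (4.4+19.9)/2)
= (0.55, 12.15)

(0.55, 12.15)


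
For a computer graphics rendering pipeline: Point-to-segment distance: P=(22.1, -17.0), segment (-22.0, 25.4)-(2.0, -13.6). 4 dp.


Project P onto AB: t = 1 (clamped to [0,1])
Closest point on segment: (2, -13.6)
Distance: 20.3855

20.3855


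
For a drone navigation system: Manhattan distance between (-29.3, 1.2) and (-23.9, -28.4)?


|(-29.3)-(-23.9)| + |1.2-(-28.4)| = 5.4 + 29.6 = 35

35


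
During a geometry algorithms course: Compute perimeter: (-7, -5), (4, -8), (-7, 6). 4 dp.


Sides: (-7, -5)->(4, -8): sqrt(130) = 11.401754, (4, -8)->(-7, 6): sqrt(317) = 17.804494, (-7, 6)->(-7, -5): sqrt(121) = 11
Sum = 40.206248
Perimeter = 40.2062

40.2062


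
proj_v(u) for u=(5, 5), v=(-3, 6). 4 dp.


u.v = 15, |v| = sqrt(45) = 6.7082
Scalar projection = u.v / |v| = 15 / sqrt(45) = 2.2361

2.2361


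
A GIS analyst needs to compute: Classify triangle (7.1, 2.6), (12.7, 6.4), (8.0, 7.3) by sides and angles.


Side lengths squared: AB^2=45.8, BC^2=22.9, CA^2=22.9
Sorted: [22.9, 22.9, 45.8]
By sides: Isosceles, By angles: Right

Isosceles, Right


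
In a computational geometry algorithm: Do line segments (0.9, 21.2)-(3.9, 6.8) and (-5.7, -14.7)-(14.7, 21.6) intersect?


Cross products: d1=492.78, d2=90.12, d3=-202.74, d4=199.92
d1*d2 < 0 and d3*d4 < 0? no

No, they don't intersect


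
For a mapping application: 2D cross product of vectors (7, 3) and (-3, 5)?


u x v = u_x*v_y - u_y*v_x = 7*5 - 3*(-3)
= 35 - (-9) = 44

44


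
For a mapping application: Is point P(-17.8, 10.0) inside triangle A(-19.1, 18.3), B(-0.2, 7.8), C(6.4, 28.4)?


Cross products: AB x AP = -143.22, BC x BP = 377.08, CA x CP = 224.78
All same sign? no

No, outside


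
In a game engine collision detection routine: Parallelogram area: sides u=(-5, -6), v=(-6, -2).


|u x v| = |(-5)*(-2) - (-6)*(-6)|
= |10 - 36| = 26

26


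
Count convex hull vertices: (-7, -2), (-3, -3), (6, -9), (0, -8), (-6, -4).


Convex hull vertices (CCW): (-7, -2), (-6, -4), (0, -8), (6, -9), (-3, -3)
Count = 5

5


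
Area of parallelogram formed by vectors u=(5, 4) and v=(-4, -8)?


|u x v| = |5*(-8) - 4*(-4)|
= |(-40) - (-16)| = 24

24


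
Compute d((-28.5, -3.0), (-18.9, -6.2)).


dx=9.6, dy=-3.2
d^2 = 9.6^2 + (-3.2)^2 = 102.4
d = sqrt(102.4) = 10.1193

10.1193


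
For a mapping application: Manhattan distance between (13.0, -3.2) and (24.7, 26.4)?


|13-24.7| + |(-3.2)-26.4| = 11.7 + 29.6 = 41.3

41.3


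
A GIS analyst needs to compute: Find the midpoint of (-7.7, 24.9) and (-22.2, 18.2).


M = (((-7.7)+(-22.2))/2, (24.9+18.2)/2)
= (-14.95, 21.55)

(-14.95, 21.55)


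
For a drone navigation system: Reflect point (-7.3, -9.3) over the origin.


Reflection over origin: (x,y) -> (-x,-y)
(-7.3, -9.3) -> (7.3, 9.3)

(7.3, 9.3)


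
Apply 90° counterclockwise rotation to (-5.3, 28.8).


90° CCW: (x,y) -> (-y, x)
(-5.3,28.8) -> (-28.8, -5.3)

(-28.8, -5.3)


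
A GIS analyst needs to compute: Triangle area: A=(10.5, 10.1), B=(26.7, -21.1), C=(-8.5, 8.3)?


Area = |x_A(y_B-y_C) + x_B(y_C-y_A) + x_C(y_A-y_B)|/2
= |(-308.7) + (-48.06) + (-265.2)|/2
= 621.96/2 = 310.98

310.98


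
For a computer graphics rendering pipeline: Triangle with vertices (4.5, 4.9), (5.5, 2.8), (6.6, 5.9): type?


Side lengths squared: AB^2=5.41, BC^2=10.82, CA^2=5.41
Sorted: [5.41, 5.41, 10.82]
By sides: Isosceles, By angles: Right

Isosceles, Right


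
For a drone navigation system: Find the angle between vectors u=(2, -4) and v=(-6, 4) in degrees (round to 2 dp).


u.v = -28, |u| = sqrt(20) = 4.4721, |v| = sqrt(52) = 7.2111
cos(theta) = u.v/(|u||v|) = -28/sqrt(1040) = -0.868243
theta = acos(-0.868243) = 150.26 degrees

150.26 degrees


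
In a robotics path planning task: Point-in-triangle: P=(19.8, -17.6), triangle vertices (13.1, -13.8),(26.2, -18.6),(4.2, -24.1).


Cross products: AB x AP = -17.62, BC x BP = -57.2, CA x CP = -102.83
All same sign? yes

Yes, inside


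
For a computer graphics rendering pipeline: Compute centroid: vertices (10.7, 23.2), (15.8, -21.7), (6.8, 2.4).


Centroid = ((x_A+x_B+x_C)/3, (y_A+y_B+y_C)/3)
= ((10.7+15.8+6.8)/3, (23.2+(-21.7)+2.4)/3)
= (11.1, 1.3)

(11.1, 1.3)


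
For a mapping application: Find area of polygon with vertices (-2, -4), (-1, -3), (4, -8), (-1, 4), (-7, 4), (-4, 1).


Shoelace sum: ((-2)*(-3) - (-1)*(-4)) + ((-1)*(-8) - 4*(-3)) + (4*4 - (-1)*(-8)) + ((-1)*4 - (-7)*4) + ((-7)*1 - (-4)*4) + ((-4)*(-4) - (-2)*1)
= 81
Area = |81|/2 = 40.5

40.5


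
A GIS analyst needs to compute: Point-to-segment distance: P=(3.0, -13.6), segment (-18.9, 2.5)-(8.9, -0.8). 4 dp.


Project P onto AB: t = 0.8446 (clamped to [0,1])
Closest point on segment: (4.5803, -0.2872)
Distance: 13.4062

13.4062
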